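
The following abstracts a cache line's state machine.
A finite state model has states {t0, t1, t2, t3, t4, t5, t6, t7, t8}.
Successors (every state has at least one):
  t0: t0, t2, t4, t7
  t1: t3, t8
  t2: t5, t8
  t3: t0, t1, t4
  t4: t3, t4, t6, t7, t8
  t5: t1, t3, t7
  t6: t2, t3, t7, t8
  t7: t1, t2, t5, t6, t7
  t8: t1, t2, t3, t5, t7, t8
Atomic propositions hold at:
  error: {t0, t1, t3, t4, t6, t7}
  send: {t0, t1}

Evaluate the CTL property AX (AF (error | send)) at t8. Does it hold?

No

Sat(error | send) = {t0, t1, t3, t4, t6, t7}
AF (error | send): least fixpoint, start Z0 = {t0, t1, t3, t4, t6, t7}, add states with every successor in Z. Z1 = {t0, t1, t3, t4, t5, t6, t7}; fixed.
Sat(AF (error | send)) = {t0, t1, t3, t4, t5, t6, t7}
Sat(AX (AF (error | send))) = {s : every successor in {t0, t1, t3, t4, t5, t6, t7}} = {t3, t5}
t8 ∉ Sat(AX (AF (error | send))) = {t3, t5}, so the formula does not hold at t8.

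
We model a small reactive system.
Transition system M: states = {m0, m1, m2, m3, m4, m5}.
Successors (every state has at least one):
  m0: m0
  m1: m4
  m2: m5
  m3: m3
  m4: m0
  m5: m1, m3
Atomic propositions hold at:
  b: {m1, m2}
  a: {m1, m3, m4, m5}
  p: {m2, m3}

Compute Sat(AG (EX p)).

Sat(EX p) = {s : some successor in {m2, m3}} = {m3, m5}
AG (EX p): greatest fixpoint, start Z0 = {m3, m5}, keep only states in Sat with every successor in Z. Z1 = {m3}; fixed.
Sat(AG (EX p)) = {m3}

{m3}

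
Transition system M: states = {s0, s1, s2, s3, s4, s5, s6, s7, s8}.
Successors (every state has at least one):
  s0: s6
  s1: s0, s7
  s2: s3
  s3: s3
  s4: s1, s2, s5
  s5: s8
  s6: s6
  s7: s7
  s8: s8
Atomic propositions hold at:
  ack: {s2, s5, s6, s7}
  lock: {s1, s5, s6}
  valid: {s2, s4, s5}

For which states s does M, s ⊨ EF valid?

{s2, s4, s5}

EF valid: least fixpoint, start Z0 = {s2, s4, s5}, add states with some successor in Z. Already a fixed point.
Sat(EF valid) = {s2, s4, s5}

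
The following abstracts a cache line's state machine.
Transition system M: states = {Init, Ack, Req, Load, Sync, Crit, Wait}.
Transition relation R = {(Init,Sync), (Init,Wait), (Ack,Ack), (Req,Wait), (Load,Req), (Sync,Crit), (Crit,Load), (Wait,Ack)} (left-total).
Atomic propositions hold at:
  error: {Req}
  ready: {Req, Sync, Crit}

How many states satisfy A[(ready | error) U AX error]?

3

Sat(ready | error) = {Req, Sync, Crit}
Sat(AX error) = {s : every successor in {Req}} = {Load}
A[(ready | error) U AX error]: least fixpoint, start Z0 = Sat(AX error) = {Load}, add states in Sat(ready | error) with every successor in Z. Z1 = {Load, Crit}; Z2 = {Load, Sync, Crit}; fixed.
Sat(A[(ready | error) U AX error]) = {Load, Sync, Crit}
|Sat(A[(ready | error) U AX error])| = |{Load, Sync, Crit}| = 3.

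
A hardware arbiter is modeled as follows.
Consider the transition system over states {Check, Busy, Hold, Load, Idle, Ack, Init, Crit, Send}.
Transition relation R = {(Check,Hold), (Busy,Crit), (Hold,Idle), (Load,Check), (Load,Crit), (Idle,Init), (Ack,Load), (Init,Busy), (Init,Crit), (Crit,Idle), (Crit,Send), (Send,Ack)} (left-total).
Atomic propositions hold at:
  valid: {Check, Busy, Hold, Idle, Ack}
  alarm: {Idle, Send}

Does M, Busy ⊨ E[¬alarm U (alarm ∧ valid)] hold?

Yes

Sat(¬alarm) = {Check, Busy, Hold, Load, Ack, Init, Crit}
Sat(alarm ∧ valid) = {Idle}
E[¬alarm U (alarm ∧ valid)]: least fixpoint, start Z0 = Sat((alarm ∧ valid)) = {Idle}, add states in Sat(¬alarm) with some successor in Z. Z1 = {Hold, Idle, Crit}; Z2 = {Check, Busy, Hold, Load, Idle, Init, Crit}; Z3 = {Check, Busy, Hold, Load, Idle, Ack, Init, Crit}; fixed.
Sat(E[¬alarm U (alarm ∧ valid)]) = {Check, Busy, Hold, Load, Idle, Ack, Init, Crit}
Busy ∈ Sat(E[¬alarm U (alarm ∧ valid)]) = {Check, Busy, Hold, Load, Idle, Ack, Init, Crit}, so the formula holds at Busy.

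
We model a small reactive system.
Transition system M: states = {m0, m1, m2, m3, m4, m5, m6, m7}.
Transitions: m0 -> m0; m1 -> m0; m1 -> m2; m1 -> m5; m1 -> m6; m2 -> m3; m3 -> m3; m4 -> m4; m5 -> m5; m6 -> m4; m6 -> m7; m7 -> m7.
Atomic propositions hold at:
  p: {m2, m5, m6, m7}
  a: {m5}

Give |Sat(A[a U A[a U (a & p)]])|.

1

Sat(a & p) = {m5}
A[a U (a & p)]: least fixpoint, start Z0 = Sat((a & p)) = {m5}, add states in Sat(a) with every successor in Z. Already a fixed point.
Sat(A[a U (a & p)]) = {m5}
A[a U A[a U (a & p)]]: least fixpoint, start Z0 = Sat(A[a U (a & p)]) = {m5}, add states in Sat(a) with every successor in Z. Already a fixed point.
Sat(A[a U A[a U (a & p)]]) = {m5}
|Sat(A[a U A[a U (a & p)]])| = |{m5}| = 1.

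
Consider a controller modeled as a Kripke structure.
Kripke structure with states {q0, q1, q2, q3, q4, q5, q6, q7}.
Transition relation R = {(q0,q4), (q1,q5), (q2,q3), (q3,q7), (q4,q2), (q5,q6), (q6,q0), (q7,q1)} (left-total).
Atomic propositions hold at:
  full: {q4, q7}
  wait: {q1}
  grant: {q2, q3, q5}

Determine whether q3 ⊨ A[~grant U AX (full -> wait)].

No

Sat(~grant) = {q0, q1, q4, q6, q7}
Sat(full -> wait) = {q0, q1, q2, q3, q5, q6}
Sat(AX (full -> wait)) = {s : every successor in {q0, q1, q2, q3, q5, q6}} = {q1, q2, q4, q5, q6, q7}
A[~grant U AX (full -> wait)]: least fixpoint, start Z0 = Sat(AX (full -> wait)) = {q1, q2, q4, q5, q6, q7}, add states in Sat(~grant) with every successor in Z. Z1 = {q0, q1, q2, q4, q5, q6, q7}; fixed.
Sat(A[~grant U AX (full -> wait)]) = {q0, q1, q2, q4, q5, q6, q7}
q3 ∉ Sat(A[~grant U AX (full -> wait)]) = {q0, q1, q2, q4, q5, q6, q7}, so the formula does not hold at q3.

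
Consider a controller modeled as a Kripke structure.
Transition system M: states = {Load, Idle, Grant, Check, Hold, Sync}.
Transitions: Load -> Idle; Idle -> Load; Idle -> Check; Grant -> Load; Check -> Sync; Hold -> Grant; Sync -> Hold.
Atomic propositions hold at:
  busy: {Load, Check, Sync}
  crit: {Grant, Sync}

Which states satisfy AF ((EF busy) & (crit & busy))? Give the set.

EF busy: least fixpoint, start Z0 = {Load, Check, Sync}, add states with some successor in Z. Z1 = {Load, Idle, Grant, Check, Sync}; Z2 = {Load, Idle, Grant, Check, Hold, Sync}; fixed.
Sat(EF busy) = {Load, Idle, Grant, Check, Hold, Sync}
Sat(crit & busy) = {Sync}
Sat((EF busy) & (crit & busy)) = {Sync}
AF ((EF busy) & (crit & busy)): least fixpoint, start Z0 = {Sync}, add states with every successor in Z. Z1 = {Check, Sync}; fixed.
Sat(AF ((EF busy) & (crit & busy))) = {Check, Sync}

{Check, Sync}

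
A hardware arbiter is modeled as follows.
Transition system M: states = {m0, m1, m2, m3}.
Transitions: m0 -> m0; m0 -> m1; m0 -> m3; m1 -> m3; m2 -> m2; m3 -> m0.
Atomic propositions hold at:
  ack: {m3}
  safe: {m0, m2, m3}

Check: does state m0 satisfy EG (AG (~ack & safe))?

Sat(~ack) = {m0, m1, m2}
Sat(~ack & safe) = {m0, m2}
AG (~ack & safe): greatest fixpoint, start Z0 = {m0, m2}, keep only states in Sat with every successor in Z. Z1 = {m2}; fixed.
Sat(AG (~ack & safe)) = {m2}
EG (AG (~ack & safe)): greatest fixpoint, start Z0 = {m2}, keep only states in Sat with some successor in Z. Already a fixed point.
Sat(EG (AG (~ack & safe))) = {m2}
m0 ∉ Sat(EG (AG (~ack & safe))) = {m2}, so the formula does not hold at m0.

No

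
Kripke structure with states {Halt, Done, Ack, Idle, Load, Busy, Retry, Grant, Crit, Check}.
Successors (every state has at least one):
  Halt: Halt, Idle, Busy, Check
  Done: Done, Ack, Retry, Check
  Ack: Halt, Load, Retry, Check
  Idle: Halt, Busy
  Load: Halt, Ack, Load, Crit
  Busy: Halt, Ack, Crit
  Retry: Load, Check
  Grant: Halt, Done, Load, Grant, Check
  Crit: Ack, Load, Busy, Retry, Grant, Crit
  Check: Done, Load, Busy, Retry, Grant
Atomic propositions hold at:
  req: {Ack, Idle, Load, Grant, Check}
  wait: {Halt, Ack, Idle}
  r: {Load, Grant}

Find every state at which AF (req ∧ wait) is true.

Sat(req ∧ wait) = {Ack, Idle}
AF (req ∧ wait): least fixpoint, start Z0 = {Ack, Idle}, add states with every successor in Z. Already a fixed point.
Sat(AF (req ∧ wait)) = {Ack, Idle}

{Ack, Idle}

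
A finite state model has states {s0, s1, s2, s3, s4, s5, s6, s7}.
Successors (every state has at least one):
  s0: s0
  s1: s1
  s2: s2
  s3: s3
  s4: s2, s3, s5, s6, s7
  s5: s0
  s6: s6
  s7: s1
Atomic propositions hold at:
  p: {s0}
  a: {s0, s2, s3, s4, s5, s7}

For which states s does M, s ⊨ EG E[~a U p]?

{s0}

Sat(~a) = {s1, s6}
E[~a U p]: least fixpoint, start Z0 = Sat(p) = {s0}, add states in Sat(~a) with some successor in Z. Already a fixed point.
Sat(E[~a U p]) = {s0}
EG E[~a U p]: greatest fixpoint, start Z0 = {s0}, keep only states in Sat with some successor in Z. Already a fixed point.
Sat(EG E[~a U p]) = {s0}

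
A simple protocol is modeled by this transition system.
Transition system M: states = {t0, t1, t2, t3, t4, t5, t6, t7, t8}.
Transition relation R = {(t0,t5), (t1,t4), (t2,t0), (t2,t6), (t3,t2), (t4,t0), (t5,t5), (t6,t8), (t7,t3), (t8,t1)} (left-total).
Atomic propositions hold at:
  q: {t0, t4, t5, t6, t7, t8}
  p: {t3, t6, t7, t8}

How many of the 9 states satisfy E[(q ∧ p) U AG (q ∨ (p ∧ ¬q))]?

3

Sat(q ∧ p) = {t6, t7, t8}
Sat(¬q) = {t1, t2, t3}
Sat(p ∧ ¬q) = {t3}
Sat(q ∨ (p ∧ ¬q)) = {t0, t3, t4, t5, t6, t7, t8}
AG (q ∨ (p ∧ ¬q)): greatest fixpoint, start Z0 = {t0, t3, t4, t5, t6, t7, t8}, keep only states in Sat with every successor in Z. Z1 = {t0, t4, t5, t6, t7}; Z2 = {t0, t4, t5}; fixed.
Sat(AG (q ∨ (p ∧ ¬q))) = {t0, t4, t5}
E[(q ∧ p) U AG (q ∨ (p ∧ ¬q))]: least fixpoint, start Z0 = Sat(AG (q ∨ (p ∧ ¬q))) = {t0, t4, t5}, add states in Sat(q ∧ p) with some successor in Z. Already a fixed point.
Sat(E[(q ∧ p) U AG (q ∨ (p ∧ ¬q))]) = {t0, t4, t5}
|Sat(E[(q ∧ p) U AG (q ∨ (p ∧ ¬q))])| = |{t0, t4, t5}| = 3.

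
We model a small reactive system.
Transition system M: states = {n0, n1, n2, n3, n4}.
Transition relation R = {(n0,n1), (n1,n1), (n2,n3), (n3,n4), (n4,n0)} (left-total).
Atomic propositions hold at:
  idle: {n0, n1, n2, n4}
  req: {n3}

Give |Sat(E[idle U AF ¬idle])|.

Sat(¬idle) = {n3}
AF ¬idle: least fixpoint, start Z0 = {n3}, add states with every successor in Z. Z1 = {n2, n3}; fixed.
Sat(AF ¬idle) = {n2, n3}
E[idle U AF ¬idle]: least fixpoint, start Z0 = Sat(AF ¬idle) = {n2, n3}, add states in Sat(idle) with some successor in Z. Already a fixed point.
Sat(E[idle U AF ¬idle]) = {n2, n3}
|Sat(E[idle U AF ¬idle])| = |{n2, n3}| = 2.

2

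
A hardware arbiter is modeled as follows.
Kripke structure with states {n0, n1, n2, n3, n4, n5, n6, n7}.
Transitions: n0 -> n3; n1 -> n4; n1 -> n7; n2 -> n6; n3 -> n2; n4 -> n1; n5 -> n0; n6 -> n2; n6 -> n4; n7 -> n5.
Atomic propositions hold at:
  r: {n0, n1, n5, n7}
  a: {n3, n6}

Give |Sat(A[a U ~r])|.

4

Sat(~r) = {n2, n3, n4, n6}
A[a U ~r]: least fixpoint, start Z0 = Sat(~r) = {n2, n3, n4, n6}, add states in Sat(a) with every successor in Z. Already a fixed point.
Sat(A[a U ~r]) = {n2, n3, n4, n6}
|Sat(A[a U ~r])| = |{n2, n3, n4, n6}| = 4.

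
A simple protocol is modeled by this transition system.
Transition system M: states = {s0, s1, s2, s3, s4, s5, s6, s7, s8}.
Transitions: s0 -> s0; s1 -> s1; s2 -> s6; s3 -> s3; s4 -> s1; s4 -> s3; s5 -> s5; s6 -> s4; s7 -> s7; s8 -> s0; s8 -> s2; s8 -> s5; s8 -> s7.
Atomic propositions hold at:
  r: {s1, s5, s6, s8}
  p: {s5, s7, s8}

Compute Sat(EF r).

EF r: least fixpoint, start Z0 = {s1, s5, s6, s8}, add states with some successor in Z. Z1 = {s1, s2, s4, s5, s6, s8}; fixed.
Sat(EF r) = {s1, s2, s4, s5, s6, s8}

{s1, s2, s4, s5, s6, s8}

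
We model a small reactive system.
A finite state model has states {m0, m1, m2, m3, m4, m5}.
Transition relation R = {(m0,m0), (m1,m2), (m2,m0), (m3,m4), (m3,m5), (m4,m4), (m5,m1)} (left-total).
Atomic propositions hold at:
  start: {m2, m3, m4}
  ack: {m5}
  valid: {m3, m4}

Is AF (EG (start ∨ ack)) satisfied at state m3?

Sat(start ∨ ack) = {m2, m3, m4, m5}
EG (start ∨ ack): greatest fixpoint, start Z0 = {m2, m3, m4, m5}, keep only states in Sat with some successor in Z. Z1 = {m3, m4}; fixed.
Sat(EG (start ∨ ack)) = {m3, m4}
AF (EG (start ∨ ack)): least fixpoint, start Z0 = {m3, m4}, add states with every successor in Z. Already a fixed point.
Sat(AF (EG (start ∨ ack))) = {m3, m4}
m3 ∈ Sat(AF (EG (start ∨ ack))) = {m3, m4}, so the formula holds at m3.

Yes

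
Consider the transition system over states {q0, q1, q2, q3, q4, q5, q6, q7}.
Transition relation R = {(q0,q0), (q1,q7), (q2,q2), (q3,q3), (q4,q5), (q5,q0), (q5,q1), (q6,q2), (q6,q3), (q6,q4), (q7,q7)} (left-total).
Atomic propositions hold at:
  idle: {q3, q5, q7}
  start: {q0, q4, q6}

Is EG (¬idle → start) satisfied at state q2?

Sat(¬idle) = {q0, q1, q2, q4, q6}
Sat(¬idle → start) = {q0, q3, q4, q5, q6, q7}
EG (¬idle → start): greatest fixpoint, start Z0 = {q0, q3, q4, q5, q6, q7}, keep only states in Sat with some successor in Z. Already a fixed point.
Sat(EG (¬idle → start)) = {q0, q3, q4, q5, q6, q7}
q2 ∉ Sat(EG (¬idle → start)) = {q0, q3, q4, q5, q6, q7}, so the formula does not hold at q2.

No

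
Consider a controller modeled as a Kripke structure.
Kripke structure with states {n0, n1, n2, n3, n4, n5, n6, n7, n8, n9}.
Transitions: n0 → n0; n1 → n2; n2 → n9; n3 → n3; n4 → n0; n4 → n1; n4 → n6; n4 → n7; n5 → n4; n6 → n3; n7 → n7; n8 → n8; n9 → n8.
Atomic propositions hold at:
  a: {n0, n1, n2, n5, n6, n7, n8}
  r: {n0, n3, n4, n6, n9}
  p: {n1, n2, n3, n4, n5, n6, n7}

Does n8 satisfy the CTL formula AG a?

AG a: greatest fixpoint, start Z0 = {n0, n1, n2, n5, n6, n7, n8}, keep only states in Sat with every successor in Z. Z1 = {n0, n1, n7, n8}; Z2 = {n0, n7, n8}; fixed.
Sat(AG a) = {n0, n7, n8}
n8 ∈ Sat(AG a) = {n0, n7, n8}, so the formula holds at n8.

Yes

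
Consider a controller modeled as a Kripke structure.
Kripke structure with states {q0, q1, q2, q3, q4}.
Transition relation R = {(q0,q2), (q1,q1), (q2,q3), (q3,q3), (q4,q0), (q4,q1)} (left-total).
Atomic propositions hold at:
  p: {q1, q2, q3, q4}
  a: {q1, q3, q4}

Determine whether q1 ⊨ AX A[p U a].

Yes

A[p U a]: least fixpoint, start Z0 = Sat(a) = {q1, q3, q4}, add states in Sat(p) with every successor in Z. Z1 = {q1, q2, q3, q4}; fixed.
Sat(A[p U a]) = {q1, q2, q3, q4}
Sat(AX A[p U a]) = {s : every successor in {q1, q2, q3, q4}} = {q0, q1, q2, q3}
q1 ∈ Sat(AX A[p U a]) = {q0, q1, q2, q3}, so the formula holds at q1.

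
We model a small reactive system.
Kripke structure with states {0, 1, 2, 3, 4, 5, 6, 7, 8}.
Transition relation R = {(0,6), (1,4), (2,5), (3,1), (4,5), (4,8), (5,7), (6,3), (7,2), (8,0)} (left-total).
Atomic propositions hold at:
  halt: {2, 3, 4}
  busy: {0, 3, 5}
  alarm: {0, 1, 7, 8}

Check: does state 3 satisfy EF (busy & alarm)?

Yes

Sat(busy & alarm) = {0}
EF (busy & alarm): least fixpoint, start Z0 = {0}, add states with some successor in Z. Z1 = {0, 8}; Z2 = {0, 4, 8}; Z3 = {0, 1, 4, 8}; Z4 = {0, 1, 3, 4, 8}; Z5 = {0, 1, 3, 4, 6, 8}; fixed.
Sat(EF (busy & alarm)) = {0, 1, 3, 4, 6, 8}
3 ∈ Sat(EF (busy & alarm)) = {0, 1, 3, 4, 6, 8}, so the formula holds at 3.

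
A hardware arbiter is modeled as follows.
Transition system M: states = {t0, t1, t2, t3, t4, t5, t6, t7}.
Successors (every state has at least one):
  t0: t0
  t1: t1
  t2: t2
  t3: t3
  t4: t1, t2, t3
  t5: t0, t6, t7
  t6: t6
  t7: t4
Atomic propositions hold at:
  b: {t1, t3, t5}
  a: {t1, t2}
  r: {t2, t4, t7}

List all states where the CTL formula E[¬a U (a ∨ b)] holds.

Sat(¬a) = {t0, t3, t4, t5, t6, t7}
Sat(a ∨ b) = {t1, t2, t3, t5}
E[¬a U (a ∨ b)]: least fixpoint, start Z0 = Sat((a ∨ b)) = {t1, t2, t3, t5}, add states in Sat(¬a) with some successor in Z. Z1 = {t1, t2, t3, t4, t5}; Z2 = {t1, t2, t3, t4, t5, t7}; fixed.
Sat(E[¬a U (a ∨ b)]) = {t1, t2, t3, t4, t5, t7}

{t1, t2, t3, t4, t5, t7}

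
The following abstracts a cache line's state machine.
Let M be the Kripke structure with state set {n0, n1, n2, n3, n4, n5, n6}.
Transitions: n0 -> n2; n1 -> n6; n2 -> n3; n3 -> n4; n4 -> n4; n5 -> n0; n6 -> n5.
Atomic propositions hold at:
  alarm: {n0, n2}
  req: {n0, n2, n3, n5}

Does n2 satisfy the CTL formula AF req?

Yes

AF req: least fixpoint, start Z0 = {n0, n2, n3, n5}, add states with every successor in Z. Z1 = {n0, n2, n3, n5, n6}; Z2 = {n0, n1, n2, n3, n5, n6}; fixed.
Sat(AF req) = {n0, n1, n2, n3, n5, n6}
n2 ∈ Sat(AF req) = {n0, n1, n2, n3, n5, n6}, so the formula holds at n2.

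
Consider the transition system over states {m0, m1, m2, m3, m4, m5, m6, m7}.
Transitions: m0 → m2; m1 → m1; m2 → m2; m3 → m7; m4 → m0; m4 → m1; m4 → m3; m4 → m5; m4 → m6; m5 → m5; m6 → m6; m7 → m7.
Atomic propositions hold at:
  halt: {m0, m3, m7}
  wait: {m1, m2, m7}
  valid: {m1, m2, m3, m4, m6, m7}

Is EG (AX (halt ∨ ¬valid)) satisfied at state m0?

No

Sat(¬valid) = {m0, m5}
Sat(halt ∨ ¬valid) = {m0, m3, m5, m7}
Sat(AX (halt ∨ ¬valid)) = {s : every successor in {m0, m3, m5, m7}} = {m3, m5, m7}
EG (AX (halt ∨ ¬valid)): greatest fixpoint, start Z0 = {m3, m5, m7}, keep only states in Sat with some successor in Z. Already a fixed point.
Sat(EG (AX (halt ∨ ¬valid))) = {m3, m5, m7}
m0 ∉ Sat(EG (AX (halt ∨ ¬valid))) = {m3, m5, m7}, so the formula does not hold at m0.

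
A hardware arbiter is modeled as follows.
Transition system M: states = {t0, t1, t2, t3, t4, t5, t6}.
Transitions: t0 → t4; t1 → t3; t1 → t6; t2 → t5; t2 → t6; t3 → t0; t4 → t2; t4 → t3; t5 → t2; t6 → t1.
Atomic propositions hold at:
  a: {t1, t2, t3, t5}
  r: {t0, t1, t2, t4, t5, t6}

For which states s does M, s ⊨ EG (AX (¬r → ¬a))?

{t2, t5}

Sat(¬r) = {t3}
Sat(¬a) = {t0, t4, t6}
Sat(¬r → ¬a) = {t0, t1, t2, t4, t5, t6}
Sat(AX (¬r → ¬a)) = {s : every successor in {t0, t1, t2, t4, t5, t6}} = {t0, t2, t3, t5, t6}
EG (AX (¬r → ¬a)): greatest fixpoint, start Z0 = {t0, t2, t3, t5, t6}, keep only states in Sat with some successor in Z. Z1 = {t2, t3, t5}; Z2 = {t2, t5}; fixed.
Sat(EG (AX (¬r → ¬a))) = {t2, t5}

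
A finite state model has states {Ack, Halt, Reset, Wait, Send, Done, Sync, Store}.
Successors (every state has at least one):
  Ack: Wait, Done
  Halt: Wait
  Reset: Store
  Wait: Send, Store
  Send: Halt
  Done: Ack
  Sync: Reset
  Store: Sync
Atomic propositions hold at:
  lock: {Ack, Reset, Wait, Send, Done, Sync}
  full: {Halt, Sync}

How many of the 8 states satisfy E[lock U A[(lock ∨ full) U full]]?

Sat(lock ∨ full) = {Ack, Halt, Reset, Wait, Send, Done, Sync}
A[(lock ∨ full) U full]: least fixpoint, start Z0 = Sat(full) = {Halt, Sync}, add states in Sat(lock ∨ full) with every successor in Z. Z1 = {Halt, Send, Sync}; fixed.
Sat(A[(lock ∨ full) U full]) = {Halt, Send, Sync}
E[lock U A[(lock ∨ full) U full]]: least fixpoint, start Z0 = Sat(A[(lock ∨ full) U full]) = {Halt, Send, Sync}, add states in Sat(lock) with some successor in Z. Z1 = {Halt, Wait, Send, Sync}; Z2 = {Ack, Halt, Wait, Send, Sync}; Z3 = {Ack, Halt, Wait, Send, Done, Sync}; fixed.
Sat(E[lock U A[(lock ∨ full) U full]]) = {Ack, Halt, Wait, Send, Done, Sync}
|Sat(E[lock U A[(lock ∨ full) U full]])| = |{Ack, Halt, Wait, Send, Done, Sync}| = 6.

6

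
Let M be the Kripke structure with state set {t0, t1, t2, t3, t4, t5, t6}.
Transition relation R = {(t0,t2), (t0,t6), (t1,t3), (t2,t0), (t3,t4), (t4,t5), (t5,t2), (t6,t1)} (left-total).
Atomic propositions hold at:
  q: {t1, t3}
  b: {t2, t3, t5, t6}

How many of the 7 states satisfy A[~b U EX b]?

Sat(~b) = {t0, t1, t4}
Sat(EX b) = {s : some successor in {t2, t3, t5, t6}} = {t0, t1, t4, t5}
A[~b U EX b]: least fixpoint, start Z0 = Sat(EX b) = {t0, t1, t4, t5}, add states in Sat(~b) with every successor in Z. Already a fixed point.
Sat(A[~b U EX b]) = {t0, t1, t4, t5}
|Sat(A[~b U EX b])| = |{t0, t1, t4, t5}| = 4.

4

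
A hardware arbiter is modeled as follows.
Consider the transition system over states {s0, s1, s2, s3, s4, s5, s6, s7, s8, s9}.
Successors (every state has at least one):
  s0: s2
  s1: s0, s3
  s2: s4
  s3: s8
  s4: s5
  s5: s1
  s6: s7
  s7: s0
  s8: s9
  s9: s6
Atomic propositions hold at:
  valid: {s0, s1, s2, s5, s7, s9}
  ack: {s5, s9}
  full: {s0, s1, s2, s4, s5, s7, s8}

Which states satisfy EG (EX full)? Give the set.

Sat(EX full) = {s : some successor in {s0, s1, s2, s4, s5, s7, s8}} = {s0, s1, s2, s3, s4, s5, s6, s7}
EG (EX full): greatest fixpoint, start Z0 = {s0, s1, s2, s3, s4, s5, s6, s7}, keep only states in Sat with some successor in Z. Z1 = {s0, s1, s2, s4, s5, s6, s7}; fixed.
Sat(EG (EX full)) = {s0, s1, s2, s4, s5, s6, s7}

{s0, s1, s2, s4, s5, s6, s7}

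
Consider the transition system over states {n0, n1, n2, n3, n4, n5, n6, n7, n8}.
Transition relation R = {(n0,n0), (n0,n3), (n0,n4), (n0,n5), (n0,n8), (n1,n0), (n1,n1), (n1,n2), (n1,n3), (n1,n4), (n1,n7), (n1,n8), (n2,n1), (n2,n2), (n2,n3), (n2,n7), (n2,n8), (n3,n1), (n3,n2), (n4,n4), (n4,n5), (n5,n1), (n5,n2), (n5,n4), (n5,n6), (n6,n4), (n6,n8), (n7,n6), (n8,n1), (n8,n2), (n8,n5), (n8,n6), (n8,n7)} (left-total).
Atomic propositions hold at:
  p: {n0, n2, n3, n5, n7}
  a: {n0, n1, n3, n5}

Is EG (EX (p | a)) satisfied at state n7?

Sat(p | a) = {n0, n1, n2, n3, n5, n7}
Sat(EX (p | a)) = {s : some successor in {n0, n1, n2, n3, n5, n7}} = {n0, n1, n2, n3, n4, n5, n8}
EG (EX (p | a)): greatest fixpoint, start Z0 = {n0, n1, n2, n3, n4, n5, n8}, keep only states in Sat with some successor in Z. Already a fixed point.
Sat(EG (EX (p | a))) = {n0, n1, n2, n3, n4, n5, n8}
n7 ∉ Sat(EG (EX (p | a))) = {n0, n1, n2, n3, n4, n5, n8}, so the formula does not hold at n7.

No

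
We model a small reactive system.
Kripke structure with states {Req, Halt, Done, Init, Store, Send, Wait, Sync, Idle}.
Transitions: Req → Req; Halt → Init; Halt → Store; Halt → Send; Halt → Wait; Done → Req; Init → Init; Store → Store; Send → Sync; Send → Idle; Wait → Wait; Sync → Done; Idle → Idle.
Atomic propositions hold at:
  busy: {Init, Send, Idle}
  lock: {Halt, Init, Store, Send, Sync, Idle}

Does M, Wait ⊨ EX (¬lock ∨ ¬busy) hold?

Yes

Sat(¬lock) = {Req, Done, Wait}
Sat(¬busy) = {Req, Halt, Done, Store, Wait, Sync}
Sat(¬lock ∨ ¬busy) = {Req, Halt, Done, Store, Wait, Sync}
Sat(EX (¬lock ∨ ¬busy)) = {s : some successor in {Req, Halt, Done, Store, Wait, Sync}} = {Req, Halt, Done, Store, Send, Wait, Sync}
Wait ∈ Sat(EX (¬lock ∨ ¬busy)) = {Req, Halt, Done, Store, Send, Wait, Sync}, so the formula holds at Wait.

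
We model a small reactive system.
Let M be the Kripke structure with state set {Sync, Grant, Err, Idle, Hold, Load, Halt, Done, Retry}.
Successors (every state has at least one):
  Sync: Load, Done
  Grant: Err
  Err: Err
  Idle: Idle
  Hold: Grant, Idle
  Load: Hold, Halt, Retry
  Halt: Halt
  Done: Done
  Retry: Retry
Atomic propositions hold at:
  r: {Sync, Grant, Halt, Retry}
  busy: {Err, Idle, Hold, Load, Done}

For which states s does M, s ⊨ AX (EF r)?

{Load, Halt, Retry}

EF r: least fixpoint, start Z0 = {Sync, Grant, Halt, Retry}, add states with some successor in Z. Z1 = {Sync, Grant, Hold, Load, Halt, Retry}; fixed.
Sat(EF r) = {Sync, Grant, Hold, Load, Halt, Retry}
Sat(AX (EF r)) = {s : every successor in {Sync, Grant, Hold, Load, Halt, Retry}} = {Load, Halt, Retry}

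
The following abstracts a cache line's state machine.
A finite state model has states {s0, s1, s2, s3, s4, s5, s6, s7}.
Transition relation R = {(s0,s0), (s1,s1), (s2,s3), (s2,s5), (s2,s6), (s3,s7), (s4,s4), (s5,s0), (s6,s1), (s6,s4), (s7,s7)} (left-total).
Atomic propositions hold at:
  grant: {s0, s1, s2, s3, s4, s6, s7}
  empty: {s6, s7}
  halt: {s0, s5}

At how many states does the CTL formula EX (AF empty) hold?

3

AF empty: least fixpoint, start Z0 = {s6, s7}, add states with every successor in Z. Z1 = {s3, s6, s7}; fixed.
Sat(AF empty) = {s3, s6, s7}
Sat(EX (AF empty)) = {s : some successor in {s3, s6, s7}} = {s2, s3, s7}
|Sat(EX (AF empty))| = |{s2, s3, s7}| = 3.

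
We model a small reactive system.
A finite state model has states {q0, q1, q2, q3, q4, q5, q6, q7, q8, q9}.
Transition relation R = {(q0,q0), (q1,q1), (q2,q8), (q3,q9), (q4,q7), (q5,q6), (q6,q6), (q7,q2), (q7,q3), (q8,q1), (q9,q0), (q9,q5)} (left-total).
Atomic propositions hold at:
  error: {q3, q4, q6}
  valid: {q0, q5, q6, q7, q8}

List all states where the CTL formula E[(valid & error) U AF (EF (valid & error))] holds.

Sat(valid & error) = {q6}
EF (valid & error): least fixpoint, start Z0 = {q6}, add states with some successor in Z. Z1 = {q5, q6}; Z2 = {q5, q6, q9}; Z3 = {q3, q5, q6, q9}; Z4 = {q3, q5, q6, q7, q9}; Z5 = {q3, q4, q5, q6, q7, q9}; fixed.
Sat(EF (valid & error)) = {q3, q4, q5, q6, q7, q9}
AF (EF (valid & error)): least fixpoint, start Z0 = {q3, q4, q5, q6, q7, q9}, add states with every successor in Z. Already a fixed point.
Sat(AF (EF (valid & error))) = {q3, q4, q5, q6, q7, q9}
E[(valid & error) U AF (EF (valid & error))]: least fixpoint, start Z0 = Sat(AF (EF (valid & error))) = {q3, q4, q5, q6, q7, q9}, add states in Sat(valid & error) with some successor in Z. Already a fixed point.
Sat(E[(valid & error) U AF (EF (valid & error))]) = {q3, q4, q5, q6, q7, q9}

{q3, q4, q5, q6, q7, q9}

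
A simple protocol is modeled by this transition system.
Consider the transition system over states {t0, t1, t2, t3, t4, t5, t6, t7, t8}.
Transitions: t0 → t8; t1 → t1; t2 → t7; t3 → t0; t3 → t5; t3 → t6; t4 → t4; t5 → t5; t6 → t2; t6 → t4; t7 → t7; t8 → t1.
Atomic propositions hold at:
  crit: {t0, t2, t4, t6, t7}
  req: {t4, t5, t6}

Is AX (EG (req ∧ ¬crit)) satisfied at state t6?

Sat(¬crit) = {t1, t3, t5, t8}
Sat(req ∧ ¬crit) = {t5}
EG (req ∧ ¬crit): greatest fixpoint, start Z0 = {t5}, keep only states in Sat with some successor in Z. Already a fixed point.
Sat(EG (req ∧ ¬crit)) = {t5}
Sat(AX (EG (req ∧ ¬crit))) = {s : every successor in {t5}} = {t5}
t6 ∉ Sat(AX (EG (req ∧ ¬crit))) = {t5}, so the formula does not hold at t6.

No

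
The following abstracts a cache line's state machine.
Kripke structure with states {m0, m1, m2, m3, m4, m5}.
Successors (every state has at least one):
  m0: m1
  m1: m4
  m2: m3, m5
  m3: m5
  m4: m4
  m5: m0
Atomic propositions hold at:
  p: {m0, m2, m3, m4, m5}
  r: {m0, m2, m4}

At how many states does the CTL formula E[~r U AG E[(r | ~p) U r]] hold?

Sat(~r) = {m1, m3, m5}
Sat(~p) = {m1}
Sat(r | ~p) = {m0, m1, m2, m4}
E[(r | ~p) U r]: least fixpoint, start Z0 = Sat(r) = {m0, m2, m4}, add states in Sat(r | ~p) with some successor in Z. Z1 = {m0, m1, m2, m4}; fixed.
Sat(E[(r | ~p) U r]) = {m0, m1, m2, m4}
AG E[(r | ~p) U r]: greatest fixpoint, start Z0 = {m0, m1, m2, m4}, keep only states in Sat with every successor in Z. Z1 = {m0, m1, m4}; fixed.
Sat(AG E[(r | ~p) U r]) = {m0, m1, m4}
E[~r U AG E[(r | ~p) U r]]: least fixpoint, start Z0 = Sat(AG E[(r | ~p) U r]) = {m0, m1, m4}, add states in Sat(~r) with some successor in Z. Z1 = {m0, m1, m4, m5}; Z2 = {m0, m1, m3, m4, m5}; fixed.
Sat(E[~r U AG E[(r | ~p) U r]]) = {m0, m1, m3, m4, m5}
|Sat(E[~r U AG E[(r | ~p) U r]])| = |{m0, m1, m3, m4, m5}| = 5.

5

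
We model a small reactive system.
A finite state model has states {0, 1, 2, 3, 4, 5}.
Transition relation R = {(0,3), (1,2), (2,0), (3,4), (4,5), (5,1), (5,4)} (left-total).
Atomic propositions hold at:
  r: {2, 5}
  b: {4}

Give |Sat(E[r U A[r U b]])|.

A[r U b]: least fixpoint, start Z0 = Sat(b) = {4}, add states in Sat(r) with every successor in Z. Already a fixed point.
Sat(A[r U b]) = {4}
E[r U A[r U b]]: least fixpoint, start Z0 = Sat(A[r U b]) = {4}, add states in Sat(r) with some successor in Z. Z1 = {4, 5}; fixed.
Sat(E[r U A[r U b]]) = {4, 5}
|Sat(E[r U A[r U b]])| = |{4, 5}| = 2.

2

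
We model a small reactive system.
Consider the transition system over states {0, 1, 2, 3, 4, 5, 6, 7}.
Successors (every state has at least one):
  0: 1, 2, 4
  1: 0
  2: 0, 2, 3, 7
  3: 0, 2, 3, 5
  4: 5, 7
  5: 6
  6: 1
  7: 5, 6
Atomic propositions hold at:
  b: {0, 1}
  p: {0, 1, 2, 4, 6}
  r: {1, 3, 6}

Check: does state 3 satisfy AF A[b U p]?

No

A[b U p]: least fixpoint, start Z0 = Sat(p) = {0, 1, 2, 4, 6}, add states in Sat(b) with every successor in Z. Already a fixed point.
Sat(A[b U p]) = {0, 1, 2, 4, 6}
AF A[b U p]: least fixpoint, start Z0 = {0, 1, 2, 4, 6}, add states with every successor in Z. Z1 = {0, 1, 2, 4, 5, 6}; Z2 = {0, 1, 2, 4, 5, 6, 7}; fixed.
Sat(AF A[b U p]) = {0, 1, 2, 4, 5, 6, 7}
3 ∉ Sat(AF A[b U p]) = {0, 1, 2, 4, 5, 6, 7}, so the formula does not hold at 3.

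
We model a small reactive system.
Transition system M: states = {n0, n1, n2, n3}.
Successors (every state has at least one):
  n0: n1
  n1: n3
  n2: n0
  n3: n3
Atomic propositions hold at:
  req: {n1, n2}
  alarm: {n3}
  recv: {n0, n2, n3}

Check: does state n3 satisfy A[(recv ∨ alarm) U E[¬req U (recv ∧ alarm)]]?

Sat(recv ∨ alarm) = {n0, n2, n3}
Sat(¬req) = {n0, n3}
Sat(recv ∧ alarm) = {n3}
E[¬req U (recv ∧ alarm)]: least fixpoint, start Z0 = Sat((recv ∧ alarm)) = {n3}, add states in Sat(¬req) with some successor in Z. Already a fixed point.
Sat(E[¬req U (recv ∧ alarm)]) = {n3}
A[(recv ∨ alarm) U E[¬req U (recv ∧ alarm)]]: least fixpoint, start Z0 = Sat(E[¬req U (recv ∧ alarm)]) = {n3}, add states in Sat(recv ∨ alarm) with every successor in Z. Already a fixed point.
Sat(A[(recv ∨ alarm) U E[¬req U (recv ∧ alarm)]]) = {n3}
n3 ∈ Sat(A[(recv ∨ alarm) U E[¬req U (recv ∧ alarm)]]) = {n3}, so the formula holds at n3.

Yes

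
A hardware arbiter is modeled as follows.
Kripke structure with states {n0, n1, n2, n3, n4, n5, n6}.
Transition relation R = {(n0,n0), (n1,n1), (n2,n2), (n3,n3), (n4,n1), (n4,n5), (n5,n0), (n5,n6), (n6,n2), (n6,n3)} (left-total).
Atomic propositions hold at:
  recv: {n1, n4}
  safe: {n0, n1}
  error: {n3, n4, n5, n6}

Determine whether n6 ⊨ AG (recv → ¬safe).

Yes

Sat(¬safe) = {n2, n3, n4, n5, n6}
Sat(recv → ¬safe) = {n0, n2, n3, n4, n5, n6}
AG (recv → ¬safe): greatest fixpoint, start Z0 = {n0, n2, n3, n4, n5, n6}, keep only states in Sat with every successor in Z. Z1 = {n0, n2, n3, n5, n6}; fixed.
Sat(AG (recv → ¬safe)) = {n0, n2, n3, n5, n6}
n6 ∈ Sat(AG (recv → ¬safe)) = {n0, n2, n3, n5, n6}, so the formula holds at n6.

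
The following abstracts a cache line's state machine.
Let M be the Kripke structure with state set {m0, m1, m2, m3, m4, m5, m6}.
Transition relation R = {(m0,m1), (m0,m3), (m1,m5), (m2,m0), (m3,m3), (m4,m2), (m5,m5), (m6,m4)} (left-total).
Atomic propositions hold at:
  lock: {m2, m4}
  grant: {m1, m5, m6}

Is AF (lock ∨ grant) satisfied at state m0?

Sat(lock ∨ grant) = {m1, m2, m4, m5, m6}
AF (lock ∨ grant): least fixpoint, start Z0 = {m1, m2, m4, m5, m6}, add states with every successor in Z. Already a fixed point.
Sat(AF (lock ∨ grant)) = {m1, m2, m4, m5, m6}
m0 ∉ Sat(AF (lock ∨ grant)) = {m1, m2, m4, m5, m6}, so the formula does not hold at m0.

No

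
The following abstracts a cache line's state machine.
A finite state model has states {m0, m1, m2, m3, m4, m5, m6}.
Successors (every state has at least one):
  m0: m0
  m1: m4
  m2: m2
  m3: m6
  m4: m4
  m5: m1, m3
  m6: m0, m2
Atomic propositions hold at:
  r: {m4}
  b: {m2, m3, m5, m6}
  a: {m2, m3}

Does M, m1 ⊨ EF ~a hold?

Yes

Sat(~a) = {m0, m1, m4, m5, m6}
EF ~a: least fixpoint, start Z0 = {m0, m1, m4, m5, m6}, add states with some successor in Z. Z1 = {m0, m1, m3, m4, m5, m6}; fixed.
Sat(EF ~a) = {m0, m1, m3, m4, m5, m6}
m1 ∈ Sat(EF ~a) = {m0, m1, m3, m4, m5, m6}, so the formula holds at m1.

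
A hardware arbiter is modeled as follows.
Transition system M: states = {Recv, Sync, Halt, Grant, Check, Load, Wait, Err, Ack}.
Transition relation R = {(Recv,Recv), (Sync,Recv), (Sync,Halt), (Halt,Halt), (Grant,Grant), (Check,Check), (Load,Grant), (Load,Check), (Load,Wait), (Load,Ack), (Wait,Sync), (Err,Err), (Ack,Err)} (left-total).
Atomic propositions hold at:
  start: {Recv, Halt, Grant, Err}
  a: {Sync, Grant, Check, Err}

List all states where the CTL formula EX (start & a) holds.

Sat(start & a) = {Grant, Err}
Sat(EX (start & a)) = {s : some successor in {Grant, Err}} = {Grant, Load, Err, Ack}

{Grant, Load, Err, Ack}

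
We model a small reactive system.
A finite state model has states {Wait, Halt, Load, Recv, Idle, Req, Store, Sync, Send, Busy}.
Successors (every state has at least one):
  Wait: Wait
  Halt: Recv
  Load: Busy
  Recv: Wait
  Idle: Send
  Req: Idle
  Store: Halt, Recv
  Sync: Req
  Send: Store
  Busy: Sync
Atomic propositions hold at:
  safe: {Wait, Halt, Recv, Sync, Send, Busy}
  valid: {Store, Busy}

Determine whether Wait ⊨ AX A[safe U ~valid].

Sat(~valid) = {Wait, Halt, Load, Recv, Idle, Req, Sync, Send}
A[safe U ~valid]: least fixpoint, start Z0 = Sat(~valid) = {Wait, Halt, Load, Recv, Idle, Req, Sync, Send}, add states in Sat(safe) with every successor in Z. Z1 = {Wait, Halt, Load, Recv, Idle, Req, Sync, Send, Busy}; fixed.
Sat(A[safe U ~valid]) = {Wait, Halt, Load, Recv, Idle, Req, Sync, Send, Busy}
Sat(AX A[safe U ~valid]) = {s : every successor in {Wait, Halt, Load, Recv, Idle, Req, Sync, Send, Busy}} = {Wait, Halt, Load, Recv, Idle, Req, Store, Sync, Busy}
Wait ∈ Sat(AX A[safe U ~valid]) = {Wait, Halt, Load, Recv, Idle, Req, Store, Sync, Busy}, so the formula holds at Wait.

Yes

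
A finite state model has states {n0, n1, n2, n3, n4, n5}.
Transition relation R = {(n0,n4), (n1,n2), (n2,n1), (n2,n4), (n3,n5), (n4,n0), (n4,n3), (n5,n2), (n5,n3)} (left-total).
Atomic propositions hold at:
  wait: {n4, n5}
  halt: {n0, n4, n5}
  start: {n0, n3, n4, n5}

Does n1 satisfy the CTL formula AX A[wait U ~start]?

Yes

Sat(~start) = {n1, n2}
A[wait U ~start]: least fixpoint, start Z0 = Sat(~start) = {n1, n2}, add states in Sat(wait) with every successor in Z. Already a fixed point.
Sat(A[wait U ~start]) = {n1, n2}
Sat(AX A[wait U ~start]) = {s : every successor in {n1, n2}} = {n1}
n1 ∈ Sat(AX A[wait U ~start]) = {n1}, so the formula holds at n1.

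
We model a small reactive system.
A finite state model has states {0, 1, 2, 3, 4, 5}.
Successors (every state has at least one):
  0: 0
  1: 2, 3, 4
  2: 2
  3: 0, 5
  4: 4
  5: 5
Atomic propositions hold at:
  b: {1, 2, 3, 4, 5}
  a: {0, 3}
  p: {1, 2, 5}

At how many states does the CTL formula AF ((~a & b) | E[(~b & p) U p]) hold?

4

Sat(~a) = {1, 2, 4, 5}
Sat(~a & b) = {1, 2, 4, 5}
Sat(~b) = {0}
Sat(~b & p) = ∅
E[(~b & p) U p]: least fixpoint, start Z0 = Sat(p) = {1, 2, 5}, add states in Sat(~b & p) with some successor in Z. Already a fixed point.
Sat(E[(~b & p) U p]) = {1, 2, 5}
Sat((~a & b) | E[(~b & p) U p]) = {1, 2, 4, 5}
AF ((~a & b) | E[(~b & p) U p]): least fixpoint, start Z0 = {1, 2, 4, 5}, add states with every successor in Z. Already a fixed point.
Sat(AF ((~a & b) | E[(~b & p) U p])) = {1, 2, 4, 5}
|Sat(AF ((~a & b) | E[(~b & p) U p]))| = |{1, 2, 4, 5}| = 4.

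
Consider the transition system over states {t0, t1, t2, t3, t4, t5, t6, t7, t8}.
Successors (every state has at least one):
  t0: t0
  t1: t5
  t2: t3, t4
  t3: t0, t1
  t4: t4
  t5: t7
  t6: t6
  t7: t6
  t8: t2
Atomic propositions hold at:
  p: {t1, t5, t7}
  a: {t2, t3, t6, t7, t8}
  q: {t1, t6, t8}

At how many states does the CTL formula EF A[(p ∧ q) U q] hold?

7

Sat(p ∧ q) = {t1}
A[(p ∧ q) U q]: least fixpoint, start Z0 = Sat(q) = {t1, t6, t8}, add states in Sat(p ∧ q) with every successor in Z. Already a fixed point.
Sat(A[(p ∧ q) U q]) = {t1, t6, t8}
EF A[(p ∧ q) U q]: least fixpoint, start Z0 = {t1, t6, t8}, add states with some successor in Z. Z1 = {t1, t3, t6, t7, t8}; Z2 = {t1, t2, t3, t5, t6, t7, t8}; fixed.
Sat(EF A[(p ∧ q) U q]) = {t1, t2, t3, t5, t6, t7, t8}
|Sat(EF A[(p ∧ q) U q])| = |{t1, t2, t3, t5, t6, t7, t8}| = 7.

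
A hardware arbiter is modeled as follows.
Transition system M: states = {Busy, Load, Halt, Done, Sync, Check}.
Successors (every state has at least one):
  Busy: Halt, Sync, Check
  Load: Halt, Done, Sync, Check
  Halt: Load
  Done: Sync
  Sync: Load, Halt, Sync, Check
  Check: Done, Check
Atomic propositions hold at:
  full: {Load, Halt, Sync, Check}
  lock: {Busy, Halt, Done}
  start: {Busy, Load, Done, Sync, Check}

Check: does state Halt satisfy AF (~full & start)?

Sat(~full) = {Busy, Done}
Sat(~full & start) = {Busy, Done}
AF (~full & start): least fixpoint, start Z0 = {Busy, Done}, add states with every successor in Z. Already a fixed point.
Sat(AF (~full & start)) = {Busy, Done}
Halt ∉ Sat(AF (~full & start)) = {Busy, Done}, so the formula does not hold at Halt.

No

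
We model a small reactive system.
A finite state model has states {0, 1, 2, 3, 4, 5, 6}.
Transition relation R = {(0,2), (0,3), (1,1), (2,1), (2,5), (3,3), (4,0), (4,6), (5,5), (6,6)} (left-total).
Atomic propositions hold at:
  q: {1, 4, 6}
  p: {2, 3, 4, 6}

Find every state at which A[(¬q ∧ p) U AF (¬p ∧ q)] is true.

{1}

Sat(¬q) = {0, 2, 3, 5}
Sat(¬q ∧ p) = {2, 3}
Sat(¬p) = {0, 1, 5}
Sat(¬p ∧ q) = {1}
AF (¬p ∧ q): least fixpoint, start Z0 = {1}, add states with every successor in Z. Already a fixed point.
Sat(AF (¬p ∧ q)) = {1}
A[(¬q ∧ p) U AF (¬p ∧ q)]: least fixpoint, start Z0 = Sat(AF (¬p ∧ q)) = {1}, add states in Sat(¬q ∧ p) with every successor in Z. Already a fixed point.
Sat(A[(¬q ∧ p) U AF (¬p ∧ q)]) = {1}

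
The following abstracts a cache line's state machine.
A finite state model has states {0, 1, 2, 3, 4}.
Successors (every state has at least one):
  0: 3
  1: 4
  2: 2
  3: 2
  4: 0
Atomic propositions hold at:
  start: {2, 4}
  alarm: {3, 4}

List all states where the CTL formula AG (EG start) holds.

{2}

EG start: greatest fixpoint, start Z0 = {2, 4}, keep only states in Sat with some successor in Z. Z1 = {2}; fixed.
Sat(EG start) = {2}
AG (EG start): greatest fixpoint, start Z0 = {2}, keep only states in Sat with every successor in Z. Already a fixed point.
Sat(AG (EG start)) = {2}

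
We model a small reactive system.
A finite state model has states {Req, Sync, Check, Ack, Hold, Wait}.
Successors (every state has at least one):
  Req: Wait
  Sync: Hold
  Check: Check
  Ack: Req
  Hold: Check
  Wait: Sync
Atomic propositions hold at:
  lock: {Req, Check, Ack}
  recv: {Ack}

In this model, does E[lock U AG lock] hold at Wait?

No

AG lock: greatest fixpoint, start Z0 = {Req, Check, Ack}, keep only states in Sat with every successor in Z. Z1 = {Check, Ack}; Z2 = {Check}; fixed.
Sat(AG lock) = {Check}
E[lock U AG lock]: least fixpoint, start Z0 = Sat(AG lock) = {Check}, add states in Sat(lock) with some successor in Z. Already a fixed point.
Sat(E[lock U AG lock]) = {Check}
Wait ∉ Sat(E[lock U AG lock]) = {Check}, so the formula does not hold at Wait.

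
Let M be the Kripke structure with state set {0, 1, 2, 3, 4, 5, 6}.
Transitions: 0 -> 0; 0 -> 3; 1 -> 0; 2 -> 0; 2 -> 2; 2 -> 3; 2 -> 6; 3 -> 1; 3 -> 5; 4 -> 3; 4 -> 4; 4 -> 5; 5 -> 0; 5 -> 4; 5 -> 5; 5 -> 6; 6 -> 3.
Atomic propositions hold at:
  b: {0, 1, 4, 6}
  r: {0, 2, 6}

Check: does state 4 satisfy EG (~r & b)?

Yes

Sat(~r) = {1, 3, 4, 5}
Sat(~r & b) = {1, 4}
EG (~r & b): greatest fixpoint, start Z0 = {1, 4}, keep only states in Sat with some successor in Z. Z1 = {4}; fixed.
Sat(EG (~r & b)) = {4}
4 ∈ Sat(EG (~r & b)) = {4}, so the formula holds at 4.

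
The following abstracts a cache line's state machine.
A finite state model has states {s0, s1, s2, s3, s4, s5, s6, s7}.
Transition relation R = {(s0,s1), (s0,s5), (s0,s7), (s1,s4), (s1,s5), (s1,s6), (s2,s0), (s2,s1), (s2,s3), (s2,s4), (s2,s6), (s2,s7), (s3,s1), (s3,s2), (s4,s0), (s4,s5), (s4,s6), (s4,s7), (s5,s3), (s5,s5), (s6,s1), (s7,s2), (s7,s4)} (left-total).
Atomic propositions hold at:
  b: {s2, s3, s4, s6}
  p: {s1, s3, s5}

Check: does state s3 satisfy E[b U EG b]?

Yes

EG b: greatest fixpoint, start Z0 = {s2, s3, s4, s6}, keep only states in Sat with some successor in Z. Z1 = {s2, s3, s4}; Z2 = {s2, s3}; fixed.
Sat(EG b) = {s2, s3}
E[b U EG b]: least fixpoint, start Z0 = Sat(EG b) = {s2, s3}, add states in Sat(b) with some successor in Z. Already a fixed point.
Sat(E[b U EG b]) = {s2, s3}
s3 ∈ Sat(E[b U EG b]) = {s2, s3}, so the formula holds at s3.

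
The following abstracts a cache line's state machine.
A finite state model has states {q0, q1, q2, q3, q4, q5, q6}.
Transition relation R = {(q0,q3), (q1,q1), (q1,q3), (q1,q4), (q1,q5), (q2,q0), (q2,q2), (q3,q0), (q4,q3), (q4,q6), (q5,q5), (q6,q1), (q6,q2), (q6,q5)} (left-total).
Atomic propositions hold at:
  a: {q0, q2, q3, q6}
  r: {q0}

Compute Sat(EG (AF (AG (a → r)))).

Sat(a → r) = {q0, q1, q4, q5}
AG (a → r): greatest fixpoint, start Z0 = {q0, q1, q4, q5}, keep only states in Sat with every successor in Z. Z1 = {q5}; fixed.
Sat(AG (a → r)) = {q5}
AF (AG (a → r)): least fixpoint, start Z0 = {q5}, add states with every successor in Z. Already a fixed point.
Sat(AF (AG (a → r))) = {q5}
EG (AF (AG (a → r))): greatest fixpoint, start Z0 = {q5}, keep only states in Sat with some successor in Z. Already a fixed point.
Sat(EG (AF (AG (a → r)))) = {q5}

{q5}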